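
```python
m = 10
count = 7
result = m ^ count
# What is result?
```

Trace:
`m = 10` → m = 10
`count = 7` → count = 7
`result = m ^ count` → result = 13
So result = 13

Answer: 13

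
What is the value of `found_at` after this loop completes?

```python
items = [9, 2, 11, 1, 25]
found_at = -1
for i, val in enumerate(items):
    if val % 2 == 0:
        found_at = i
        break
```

First even number index in [9, 2, 11, 1, 25]
`found_at` takes the values: -1 → 1

Answer: 1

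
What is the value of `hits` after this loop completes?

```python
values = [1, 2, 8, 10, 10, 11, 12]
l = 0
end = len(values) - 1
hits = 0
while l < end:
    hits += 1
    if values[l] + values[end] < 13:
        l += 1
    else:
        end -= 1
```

Steps to find pair summing to 13
`hits` takes the values: 0 → 1 → 2 → 3 → 4 → 5 → 6

Answer: 6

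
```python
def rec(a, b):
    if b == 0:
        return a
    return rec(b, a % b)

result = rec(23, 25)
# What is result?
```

rec(23, 25) -> rec(25, 23) -> rec(23, 2) -> rec(2, 1) -> rec(1, 0) -> 1

Answer: 1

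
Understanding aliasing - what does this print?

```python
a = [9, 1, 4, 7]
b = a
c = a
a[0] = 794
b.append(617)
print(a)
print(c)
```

Key concept: multiple aliases.
Step by step:
`a = [9, 1, 4, 7]` → a = [9, 1, 4, 7]
`b = a` → b = [9, 1, 4, 7] (same object as a)
`c = a` → c = [9, 1, 4, 7] (same object as a, b)
`a[0] = 794` → a = [794, 1, 4, 7] (same object as b, c); b = [794, 1, 4, 7] (same object as a, c); c = [794, 1, 4, 7] (same object as a, b)
`b.append(617)` → a = [794, 1, 4, 7, 617] (same object as b, c); b = [794, 1, 4, 7, 617] (same object as a, c); c = [794, 1, 4, 7, 617] (same object as a, b)
`print(a)` → prints [794, 1, 4, 7, 617]
`print(c)` → prints [794, 1, 4, 7, 617]

Answer:
[794, 1, 4, 7, 617]
[794, 1, 4, 7, 617]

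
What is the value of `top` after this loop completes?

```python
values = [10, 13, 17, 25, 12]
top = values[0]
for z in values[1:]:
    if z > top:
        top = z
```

Maximum of [10, 13, 17, 25, 12]
`top` takes the values: 10 → 13 → 17 → 25

Answer: 25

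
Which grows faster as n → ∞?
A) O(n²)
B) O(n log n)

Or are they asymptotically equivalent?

O(n²) vs O(n log n): Higher order terms dominate.

Answer: A) O(n²) grows faster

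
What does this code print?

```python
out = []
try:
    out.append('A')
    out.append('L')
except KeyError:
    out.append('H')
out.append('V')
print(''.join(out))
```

Execution trace: 'A' (try body) → 'L' (try body, no exception) → 'V' (after the try/except). Output: ALV

Answer: ALV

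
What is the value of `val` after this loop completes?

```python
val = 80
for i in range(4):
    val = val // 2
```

Halve 4 times: 80 // 2^4 = 5
`val` takes the values: 80 → 40 → 20 → 10 → 5

Answer: 5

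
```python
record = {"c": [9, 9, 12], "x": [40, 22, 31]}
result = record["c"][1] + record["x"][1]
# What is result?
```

Trace:
`record = {"c": [9, 9, 12], "x": [40, 22, 31]}` → record = {'c': [9, 9, 12], 'x': [40, 22, 31]}
`result = record["c"][1] + record["x"][1]` → result = 31
So result = 31

Answer: 31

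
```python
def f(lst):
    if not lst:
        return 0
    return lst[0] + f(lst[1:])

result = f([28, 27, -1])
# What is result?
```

28 + 27 + (-1) + 0 = 54

Answer: 54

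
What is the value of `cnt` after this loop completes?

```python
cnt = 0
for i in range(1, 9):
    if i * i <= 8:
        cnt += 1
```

Count numbers where i² ≤ 8
`cnt` takes the values: 0 → 1 → 2

Answer: 2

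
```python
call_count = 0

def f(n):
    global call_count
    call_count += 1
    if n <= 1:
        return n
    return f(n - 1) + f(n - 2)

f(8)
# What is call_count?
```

Calls(n) = 1 + Calls(n-1) + Calls(n-2); Calls(0)=Calls(1)=1. For n=8 this gives 67.

Answer: 67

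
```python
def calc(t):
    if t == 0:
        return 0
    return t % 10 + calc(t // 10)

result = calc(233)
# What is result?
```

Sum of digits of 233: 3 + 3 + 2 = 8

Answer: 8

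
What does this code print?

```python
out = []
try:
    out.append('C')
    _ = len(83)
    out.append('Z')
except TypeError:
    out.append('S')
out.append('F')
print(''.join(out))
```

Execution trace: 'C' (try body) → 'S' (except TypeError) → 'F' (after the try/except). Output: CSF

Answer: CSF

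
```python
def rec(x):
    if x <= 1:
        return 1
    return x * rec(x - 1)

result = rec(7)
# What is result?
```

rec(7) = 7 * 6 * 5 * 4 * 3 * 2 * 1 = 5040

Answer: 5040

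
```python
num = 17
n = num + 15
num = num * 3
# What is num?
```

Trace:
`num = 17` → num = 17
`n = num + 15` → n = 32
`num = num * 3` → num = 51
So num = 51

Answer: 51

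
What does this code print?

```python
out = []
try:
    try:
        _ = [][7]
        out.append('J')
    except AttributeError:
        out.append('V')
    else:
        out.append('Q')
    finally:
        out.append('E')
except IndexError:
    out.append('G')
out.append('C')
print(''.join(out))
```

Execution trace: 'E' (finally) → 'G' (outer except IndexError) → 'C' (after the try/except). Output: EGC

Answer: EGC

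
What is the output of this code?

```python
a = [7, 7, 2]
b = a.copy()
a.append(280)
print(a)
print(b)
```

Key concept: list.copy() creates independent copy.
Step by step:
`a = [7, 7, 2]` → a = [7, 7, 2]
`b = a.copy()` → b = [7, 7, 2]
`a.append(280)` → a = [7, 7, 2, 280]
`print(a)` → prints [7, 7, 2, 280]
`print(b)` → prints [7, 7, 2]

Answer:
[7, 7, 2, 280]
[7, 7, 2]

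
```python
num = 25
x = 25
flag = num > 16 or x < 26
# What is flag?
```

Trace:
`num = 25` → num = 25
`x = 25` → x = 25
`flag = num > 16 or x < 26` → flag = True
So flag = True

Answer: True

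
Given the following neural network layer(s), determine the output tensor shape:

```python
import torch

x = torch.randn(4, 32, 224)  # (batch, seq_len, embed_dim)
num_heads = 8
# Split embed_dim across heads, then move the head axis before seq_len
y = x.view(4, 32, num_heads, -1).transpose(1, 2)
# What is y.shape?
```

Input: (4, 32, 224) -> head_dim = 224 // 8 = 28; after view: (4, 32, 8, 28) -> after transpose(1, 2): (4, 8, 32, 28) -> Output: (4, 8, 32, 28)

Answer: (4, 8, 32, 28)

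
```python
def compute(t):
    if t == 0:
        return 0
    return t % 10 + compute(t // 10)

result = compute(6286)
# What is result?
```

Sum of digits of 6286: 6 + 8 + 2 + 6 = 22

Answer: 22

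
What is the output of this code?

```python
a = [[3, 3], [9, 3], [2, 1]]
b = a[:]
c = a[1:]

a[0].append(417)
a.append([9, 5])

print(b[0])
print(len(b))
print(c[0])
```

Key concept: slice with nested mutation.
Step by step:
`a = [[3, 3], [9, 3], [2, 1]]` → a = [[3, 3], [9, 3], [2, 1]]
`b = a[:]` → b = [[3, 3], [9, 3], [2, 1]]
`c = a[1:]` → c = [[9, 3], [2, 1]]
`a[0].append(417)` → a = [[3, 3, 417], [9, 3], [2, 1]]; b = [[3, 3, 417], [9, 3], [2, 1]]
`a.append([9, 5])` → a = [[3, 3, 417], [9, 3], [2, 1], [9, 5]]
`print(b[0])` → prints [3, 3, 417]
`print(len(b))` → prints 3
`print(c[0])` → prints [9, 3]

Answer:
[3, 3, 417]
3
[9, 3]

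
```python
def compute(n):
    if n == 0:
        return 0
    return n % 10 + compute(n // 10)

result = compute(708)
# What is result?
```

Sum of digits of 708: 8 + 0 + 7 = 15

Answer: 15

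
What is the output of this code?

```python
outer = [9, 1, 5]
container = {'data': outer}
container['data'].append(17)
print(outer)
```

Key concept: dict holds reference to list.
Step by step:
`outer = [9, 1, 5]` → outer = [9, 1, 5]
`container = {'data': outer}` → container = {'data': [9, 1, 5]}
`container['data'].append(17)` → outer = [9, 1, 5, 17]; container = {'data': [9, 1, 5, 17]}
`print(outer)` → prints [9, 1, 5, 17]

Answer: [9, 1, 5, 17]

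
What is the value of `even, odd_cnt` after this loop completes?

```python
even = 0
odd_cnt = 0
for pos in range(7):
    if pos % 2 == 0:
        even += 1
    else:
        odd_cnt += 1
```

Count evens and odds in range(7)
`even, odd_cnt` takes the values: (0, 0) → (1, 0) → (1, 1) → (2, 1) → (2, 2) → (3, 2) → (3, 3) → (4, 3)

Answer: 4, 3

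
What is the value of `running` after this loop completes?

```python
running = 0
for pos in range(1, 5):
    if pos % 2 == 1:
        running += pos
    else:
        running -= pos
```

Add odd, subtract even
`running` takes the values: 0 → 1 → -1 → 2 → -2

Answer: -2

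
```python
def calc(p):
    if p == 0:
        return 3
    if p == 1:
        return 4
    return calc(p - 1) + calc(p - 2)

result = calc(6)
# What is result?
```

Build up from base cases: calc(0)=3, calc(1)=4, calc(2)=7, calc(3)=11, calc(4)=18, calc(5)=29, calc(6)=47

Answer: 47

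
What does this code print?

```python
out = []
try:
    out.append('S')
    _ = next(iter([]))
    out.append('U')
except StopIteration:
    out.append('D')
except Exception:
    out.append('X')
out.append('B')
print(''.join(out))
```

Execution trace: 'S' (try body) → 'D' (except StopIteration) → 'B' (after the try/except). Output: SDB

Answer: SDB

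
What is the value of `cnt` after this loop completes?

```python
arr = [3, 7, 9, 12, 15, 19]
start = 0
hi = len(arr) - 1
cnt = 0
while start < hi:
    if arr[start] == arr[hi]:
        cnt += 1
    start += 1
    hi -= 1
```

Count matching pairs from ends
`cnt` takes the values: 0

Answer: 0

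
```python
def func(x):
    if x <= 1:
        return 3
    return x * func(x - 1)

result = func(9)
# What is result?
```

func(9) = 9 * 8 * 7 * 6 * 5 * 4 * 3 * 2 * 3 = 1088640

Answer: 1088640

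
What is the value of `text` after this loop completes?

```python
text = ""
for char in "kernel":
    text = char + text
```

Reverse 'kernel'
`text` takes the values: "" → "k" → "ek" → "rek" → "nrek" → "enrek" → "lenrek"

Answer: "lenrek"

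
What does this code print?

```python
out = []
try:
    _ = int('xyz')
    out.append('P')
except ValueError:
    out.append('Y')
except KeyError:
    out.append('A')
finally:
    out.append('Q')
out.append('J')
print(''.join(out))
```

Execution trace: 'Y' (except ValueError) → 'Q' (finally) → 'J' (after the try/except). Output: YQJ

Answer: YQJ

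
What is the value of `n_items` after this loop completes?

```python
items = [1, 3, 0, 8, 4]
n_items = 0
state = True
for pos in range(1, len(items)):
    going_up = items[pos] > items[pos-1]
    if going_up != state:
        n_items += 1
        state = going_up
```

Count direction changes in [1, 3, 0, 8, 4]
`n_items` takes the values: 0 → 1 → 2 → 3

Answer: 3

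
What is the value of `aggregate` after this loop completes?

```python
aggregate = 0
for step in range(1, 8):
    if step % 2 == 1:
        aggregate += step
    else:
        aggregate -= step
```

Add odd, subtract even
`aggregate` takes the values: 0 → 1 → -1 → 2 → -2 → 3 → -3 → 4

Answer: 4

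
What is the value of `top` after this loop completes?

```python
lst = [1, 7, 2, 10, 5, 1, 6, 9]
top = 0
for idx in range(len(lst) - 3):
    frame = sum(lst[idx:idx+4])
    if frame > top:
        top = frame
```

Max sum of 4-element window in [1, 7, 2, 10, 5, 1, 6, 9]
`top` takes the values: 0 → 20 → 24

Answer: 24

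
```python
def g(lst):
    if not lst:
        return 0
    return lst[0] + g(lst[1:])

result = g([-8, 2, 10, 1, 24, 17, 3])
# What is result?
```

(-8) + 2 + 10 + 1 + 24 + 17 + 3 + 0 = 49

Answer: 49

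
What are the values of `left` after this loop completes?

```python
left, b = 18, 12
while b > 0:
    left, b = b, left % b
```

GCD of 18 and 12
`left` takes the values: 18 → 12 → 6

Answer: 6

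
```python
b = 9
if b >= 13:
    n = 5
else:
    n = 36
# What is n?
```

Trace:
`b = 9` → b = 9
`if b >= 13: ...` → b >= 13 is False, take else branch → n = 36
So n = 36

Answer: 36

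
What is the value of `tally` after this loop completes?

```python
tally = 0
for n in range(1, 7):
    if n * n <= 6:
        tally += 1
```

Count numbers where n² ≤ 6
`tally` takes the values: 0 → 1 → 2

Answer: 2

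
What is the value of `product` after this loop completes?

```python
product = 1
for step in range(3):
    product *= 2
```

2^3 = 8
`product` takes the values: 1 → 2 → 4 → 8

Answer: 8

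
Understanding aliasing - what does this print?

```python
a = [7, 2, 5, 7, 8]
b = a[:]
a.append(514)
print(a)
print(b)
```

Key concept: slice [:] creates copy.
Step by step:
`a = [7, 2, 5, 7, 8]` → a = [7, 2, 5, 7, 8]
`b = a[:]` → b = [7, 2, 5, 7, 8]
`a.append(514)` → a = [7, 2, 5, 7, 8, 514]
`print(a)` → prints [7, 2, 5, 7, 8, 514]
`print(b)` → prints [7, 2, 5, 7, 8]

Answer:
[7, 2, 5, 7, 8, 514]
[7, 2, 5, 7, 8]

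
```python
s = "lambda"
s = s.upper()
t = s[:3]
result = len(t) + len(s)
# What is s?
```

Trace:
`s = "lambda"` → s = 'lambda'
`s = s.upper()` → s = 'LAMBDA'
`t = s[:3]` → t = 'LAM'
`result = len(t) + len(s)` → result = 9
So s = 'LAMBDA'

Answer: 'LAMBDA'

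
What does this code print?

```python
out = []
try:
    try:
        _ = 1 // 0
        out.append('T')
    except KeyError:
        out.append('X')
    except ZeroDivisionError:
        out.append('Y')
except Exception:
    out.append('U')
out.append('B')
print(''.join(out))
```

Execution trace: 'Y' (inner except ZeroDivisionError) → 'B' (after the try/except). Output: YB

Answer: YB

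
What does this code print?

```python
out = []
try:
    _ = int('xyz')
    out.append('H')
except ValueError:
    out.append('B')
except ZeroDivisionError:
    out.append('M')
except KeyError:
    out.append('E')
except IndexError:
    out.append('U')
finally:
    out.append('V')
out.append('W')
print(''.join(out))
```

Execution trace: 'B' (except ValueError) → 'V' (finally) → 'W' (after the try/except). Output: BVW

Answer: BVW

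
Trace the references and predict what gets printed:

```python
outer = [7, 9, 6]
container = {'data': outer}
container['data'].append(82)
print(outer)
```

Key concept: dict holds reference to list.
Step by step:
`outer = [7, 9, 6]` → outer = [7, 9, 6]
`container = {'data': outer}` → container = {'data': [7, 9, 6]}
`container['data'].append(82)` → outer = [7, 9, 6, 82]; container = {'data': [7, 9, 6, 82]}
`print(outer)` → prints [7, 9, 6, 82]

Answer: [7, 9, 6, 82]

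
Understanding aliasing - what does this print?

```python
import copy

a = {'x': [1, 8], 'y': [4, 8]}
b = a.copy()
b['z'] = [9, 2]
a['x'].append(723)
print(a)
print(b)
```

Key concept: shallow copy of dict with mutable values.
Step by step:
`a = {'x': [1, 8], 'y': [4, 8]}` → a = {'x': [1, 8], 'y': [4, 8]}
`b = a.copy()` → b = {'x': [1, 8], 'y': [4, 8]}
`b['z'] = [9, 2]` → b = {'x': [1, 8], 'y': [4, 8], 'z': [9, 2]}
`a['x'].append(723)` → a = {'x': [1, 8, 723], 'y': [4, 8]}; b = {'x': [1, 8, 723], 'y': [4, 8], 'z': [9, 2]}
`print(a)` → prints {'x': [1, 8, 723], 'y': [4, 8]}
`print(b)` → prints {'x': [1, 8, 723], 'y': [4, 8], 'z': [9, 2]}

Answer:
{'x': [1, 8, 723], 'y': [4, 8]}
{'x': [1, 8, 723], 'y': [4, 8], 'z': [9, 2]}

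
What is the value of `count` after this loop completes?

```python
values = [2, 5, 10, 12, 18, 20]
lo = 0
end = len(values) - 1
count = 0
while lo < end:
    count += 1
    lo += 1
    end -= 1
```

Iterations until pointers meet (list length 6)
`count` takes the values: 0 → 1 → 2 → 3

Answer: 3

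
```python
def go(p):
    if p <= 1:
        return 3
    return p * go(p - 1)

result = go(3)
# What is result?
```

go(3) = 3 * 2 * 3 = 18

Answer: 18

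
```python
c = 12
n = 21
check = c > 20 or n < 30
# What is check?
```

Trace:
`c = 12` → c = 12
`n = 21` → n = 21
`check = c > 20 or n < 30` → check = True
So check = True

Answer: True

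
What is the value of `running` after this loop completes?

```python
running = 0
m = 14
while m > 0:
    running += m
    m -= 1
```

Sum 14 down to 1
`running` takes the values: 0 → 14 → 27 → 39 → 50 → 60 → 69 → 77 → 84 → 90 → 95 → 99 → 102 → 104 → 105

Answer: 105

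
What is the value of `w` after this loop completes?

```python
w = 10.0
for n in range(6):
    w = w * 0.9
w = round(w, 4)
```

Exponential decay: 10.0 * 0.9^6
`w` takes the values: 10.0 → 9.0 → 8.1 → 7.29 → 6.561 → 5.9049 → 5.31441 → 5.3144

Answer: 5.3144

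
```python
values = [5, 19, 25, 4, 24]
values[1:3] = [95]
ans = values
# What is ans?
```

Trace:
`values = [5, 19, 25, 4, 24]` → values = [5, 19, 25, 4, 24]
`values[1:3] = [95]` → values = [5, 95, 4, 24]
`ans = values` → ans = [5, 95, 4, 24]
So ans = [5, 95, 4, 24]

Answer: [5, 95, 4, 24]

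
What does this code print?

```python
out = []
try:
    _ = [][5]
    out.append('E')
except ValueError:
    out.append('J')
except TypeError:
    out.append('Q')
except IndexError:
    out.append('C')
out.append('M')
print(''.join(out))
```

Execution trace: 'C' (except IndexError) → 'M' (after the try/except). Output: CM

Answer: CM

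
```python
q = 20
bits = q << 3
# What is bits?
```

Trace:
`q = 20` → q = 20
`bits = q << 3` → bits = 160
So bits = 160

Answer: 160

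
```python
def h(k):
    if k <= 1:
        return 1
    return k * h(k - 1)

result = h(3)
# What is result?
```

h(3) = 3 * 2 * 1 = 6

Answer: 6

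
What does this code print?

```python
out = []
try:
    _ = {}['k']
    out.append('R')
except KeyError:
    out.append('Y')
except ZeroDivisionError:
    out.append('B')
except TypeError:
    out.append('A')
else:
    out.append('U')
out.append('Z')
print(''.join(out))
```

Execution trace: 'Y' (except KeyError) → 'Z' (after the try/except). Output: YZ

Answer: YZ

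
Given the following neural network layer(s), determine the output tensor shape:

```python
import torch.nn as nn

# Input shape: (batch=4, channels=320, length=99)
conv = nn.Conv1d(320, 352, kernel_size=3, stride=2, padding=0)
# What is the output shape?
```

Input: (4, 320, 99) -> Output: (4, 352, 49)

Answer: (4, 352, 49)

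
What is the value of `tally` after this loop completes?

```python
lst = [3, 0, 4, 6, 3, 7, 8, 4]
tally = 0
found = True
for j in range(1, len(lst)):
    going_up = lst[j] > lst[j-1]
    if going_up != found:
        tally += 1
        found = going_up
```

Count direction changes in [3, 0, 4, 6, 3, 7, 8, 4]
`tally` takes the values: 0 → 1 → 2 → 3 → 4 → 5

Answer: 5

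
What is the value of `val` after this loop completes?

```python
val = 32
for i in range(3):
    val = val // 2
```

Halve 3 times: 32 // 2^3 = 4
`val` takes the values: 32 → 16 → 8 → 4

Answer: 4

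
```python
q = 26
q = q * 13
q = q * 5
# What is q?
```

Trace:
`q = 26` → q = 26
`q = q * 13` → q = 338
`q = q * 5` → q = 1690
So q = 1690

Answer: 1690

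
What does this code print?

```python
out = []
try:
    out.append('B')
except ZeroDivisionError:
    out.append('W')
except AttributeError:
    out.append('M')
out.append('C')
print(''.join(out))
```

Execution trace: 'B' (try body, no exception) → 'C' (after the try/except). Output: BC

Answer: BC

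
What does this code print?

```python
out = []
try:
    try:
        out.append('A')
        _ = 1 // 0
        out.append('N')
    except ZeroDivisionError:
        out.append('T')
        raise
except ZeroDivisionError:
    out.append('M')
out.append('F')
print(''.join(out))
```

Execution trace: 'A' (inner try body) → 'T' (inner except ZeroDivisionError) → 'M' (outer except ZeroDivisionError) → 'F' (after the try/except). Output: ATMF

Answer: ATMF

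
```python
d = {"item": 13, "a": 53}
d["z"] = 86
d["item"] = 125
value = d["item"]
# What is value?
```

Trace:
`d = {"item": 13, "a": 53}` → d = {'item': 13, 'a': 53}
`d["z"] = 86` → d = {'item': 13, 'a': 53, 'z': 86}
`d["item"] = 125` → d = {'item': 125, 'a': 53, 'z': 86}
`value = d["item"]` → value = 125
So value = 125

Answer: 125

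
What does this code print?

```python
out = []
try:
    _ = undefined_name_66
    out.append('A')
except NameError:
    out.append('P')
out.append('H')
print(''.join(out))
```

Execution trace: 'P' (except NameError) → 'H' (after the try/except). Output: PH

Answer: PH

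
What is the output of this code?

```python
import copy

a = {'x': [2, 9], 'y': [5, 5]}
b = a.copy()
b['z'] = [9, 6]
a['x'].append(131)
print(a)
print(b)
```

Key concept: shallow copy of dict with mutable values.
Step by step:
`a = {'x': [2, 9], 'y': [5, 5]}` → a = {'x': [2, 9], 'y': [5, 5]}
`b = a.copy()` → b = {'x': [2, 9], 'y': [5, 5]}
`b['z'] = [9, 6]` → b = {'x': [2, 9], 'y': [5, 5], 'z': [9, 6]}
`a['x'].append(131)` → a = {'x': [2, 9, 131], 'y': [5, 5]}; b = {'x': [2, 9, 131], 'y': [5, 5], 'z': [9, 6]}
`print(a)` → prints {'x': [2, 9, 131], 'y': [5, 5]}
`print(b)` → prints {'x': [2, 9, 131], 'y': [5, 5], 'z': [9, 6]}

Answer:
{'x': [2, 9, 131], 'y': [5, 5]}
{'x': [2, 9, 131], 'y': [5, 5], 'z': [9, 6]}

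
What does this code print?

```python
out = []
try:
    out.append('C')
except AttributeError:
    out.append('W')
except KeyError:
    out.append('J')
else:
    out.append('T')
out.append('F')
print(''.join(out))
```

Execution trace: 'C' (try body, no exception) → 'T' (else) → 'F' (after the try/except). Output: CTF

Answer: CTF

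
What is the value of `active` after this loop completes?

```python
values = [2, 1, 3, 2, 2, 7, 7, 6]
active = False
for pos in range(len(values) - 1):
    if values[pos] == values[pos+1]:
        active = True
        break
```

Check consecutive duplicates in [2, 1, 3, 2, 2, 7, 7, 6]
`active` takes the values: False → True

Answer: True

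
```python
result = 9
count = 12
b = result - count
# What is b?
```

Trace:
`result = 9` → result = 9
`count = 12` → count = 12
`b = result - count` → b = -3
So b = -3

Answer: -3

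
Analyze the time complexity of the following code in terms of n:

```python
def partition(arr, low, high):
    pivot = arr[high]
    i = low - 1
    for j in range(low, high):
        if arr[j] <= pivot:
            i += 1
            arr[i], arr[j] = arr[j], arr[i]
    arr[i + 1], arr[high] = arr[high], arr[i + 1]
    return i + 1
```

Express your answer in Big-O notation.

This is Lomuto partition (single pass over [low, high), where n = high - low). Time complexity: O(n).

Answer: O(n)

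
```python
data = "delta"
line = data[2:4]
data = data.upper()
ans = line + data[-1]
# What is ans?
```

Trace:
`data = "delta"` → data = 'delta'
`line = data[2:4]` → line = 'lt'
`data = data.upper()` → data = 'DELTA'
`ans = line + data[-1]` → ans = 'ltA'
So ans = 'ltA'

Answer: 'ltA'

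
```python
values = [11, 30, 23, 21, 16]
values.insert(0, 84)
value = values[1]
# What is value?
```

Trace:
`values = [11, 30, 23, 21, 16]` → values = [11, 30, 23, 21, 16]
`values.insert(0, 84)` → values = [84, 11, 30, 23, 21, 16]
`value = values[1]` → value = 11
So value = 11

Answer: 11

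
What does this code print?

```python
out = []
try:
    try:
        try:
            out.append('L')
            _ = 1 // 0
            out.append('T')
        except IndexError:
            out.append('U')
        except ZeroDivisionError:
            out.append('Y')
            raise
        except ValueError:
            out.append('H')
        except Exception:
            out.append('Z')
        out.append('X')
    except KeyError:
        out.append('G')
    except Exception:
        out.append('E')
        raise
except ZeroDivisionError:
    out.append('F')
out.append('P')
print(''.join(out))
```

Execution trace: 'L' (inner try body) → 'Y' (inner except ZeroDivisionError) → 'E' (except Exception) → 'F' (outer except ZeroDivisionError) → 'P' (after the try/except). Output: LYEFP

Answer: LYEFP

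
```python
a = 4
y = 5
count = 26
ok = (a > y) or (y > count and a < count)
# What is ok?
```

Trace:
`a = 4` → a = 4
`y = 5` → y = 5
`count = 26` → count = 26
`ok = (a > y) or (y > count and a < count)` → ok = False
So ok = False

Answer: False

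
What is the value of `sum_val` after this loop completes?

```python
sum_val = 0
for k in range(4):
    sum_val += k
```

Sum of 0 to 3 = 6
`sum_val` takes the values: 0 → 1 → 3 → 6

Answer: 6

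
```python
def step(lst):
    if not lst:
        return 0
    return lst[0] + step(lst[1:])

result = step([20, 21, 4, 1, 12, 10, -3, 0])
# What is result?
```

20 + 21 + 4 + 1 + 12 + 10 + (-3) + 0 + 0 = 65

Answer: 65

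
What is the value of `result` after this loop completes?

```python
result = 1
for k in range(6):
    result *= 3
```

3^6 = 729
`result` takes the values: 1 → 3 → 9 → 27 → 81 → 243 → 729

Answer: 729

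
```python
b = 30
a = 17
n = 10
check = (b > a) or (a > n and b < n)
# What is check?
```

Trace:
`b = 30` → b = 30
`a = 17` → a = 17
`n = 10` → n = 10
`check = (b > a) or (a > n and b < n)` → check = True
So check = True

Answer: True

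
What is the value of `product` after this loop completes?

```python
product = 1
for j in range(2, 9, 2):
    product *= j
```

Product of even numbers 2 to 8
`product` takes the values: 1 → 2 → 8 → 48 → 384

Answer: 384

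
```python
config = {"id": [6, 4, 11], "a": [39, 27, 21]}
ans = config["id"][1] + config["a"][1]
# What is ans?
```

Trace:
`config = {"id": [6, 4, 11], "a": [39, 27, 21]}` → config = {'id': [6, 4, 11], 'a': [39, 27, 21]}
`ans = config["id"][1] + config["a"][1]` → ans = 31
So ans = 31

Answer: 31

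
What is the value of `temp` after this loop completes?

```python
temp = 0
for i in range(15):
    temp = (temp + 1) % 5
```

Increment mod 5, 15 times = 0
`temp` takes the values: 0 → 1 → 2 → 3 → 4 → 0 → 1 → 2 → 3 → 4 → 0 → 1 → 2 → 3 → 4 → 0

Answer: 0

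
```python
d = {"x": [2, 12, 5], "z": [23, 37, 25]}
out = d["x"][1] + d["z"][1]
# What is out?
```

Trace:
`d = {"x": [2, 12, 5], "z": [23, 37, 25]}` → d = {'x': [2, 12, 5], 'z': [23, 37, 25]}
`out = d["x"][1] + d["z"][1]` → out = 49
So out = 49

Answer: 49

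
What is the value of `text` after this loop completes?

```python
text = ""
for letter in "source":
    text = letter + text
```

Reverse 'source'
`text` takes the values: "" → "s" → "os" → "uos" → "ruos" → "cruos" → "ecruos"

Answer: "ecruos"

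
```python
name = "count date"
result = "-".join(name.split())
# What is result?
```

Trace:
`name = "count date"` → name = 'count date'
`result = "-".join(name.split())` → result = 'count-date'
So result = 'count-date'

Answer: 'count-date'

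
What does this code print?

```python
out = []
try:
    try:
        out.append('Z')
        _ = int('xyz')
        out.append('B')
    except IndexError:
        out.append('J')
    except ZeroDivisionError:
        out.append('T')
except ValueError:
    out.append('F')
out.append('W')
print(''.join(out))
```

Execution trace: 'Z' (try body) → 'F' (outer except ValueError) → 'W' (after the try/except). Output: ZFW

Answer: ZFW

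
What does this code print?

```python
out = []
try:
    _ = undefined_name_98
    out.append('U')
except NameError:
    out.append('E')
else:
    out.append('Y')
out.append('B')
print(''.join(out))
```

Execution trace: 'E' (except NameError) → 'B' (after the try/except). Output: EB

Answer: EB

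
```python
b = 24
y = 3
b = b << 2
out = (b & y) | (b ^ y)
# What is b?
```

Trace:
`b = 24` → b = 24
`y = 3` → y = 3
`b = b << 2` → b = 96
`out = (b & y) | (b ^ y)` → out = 99
So b = 96

Answer: 96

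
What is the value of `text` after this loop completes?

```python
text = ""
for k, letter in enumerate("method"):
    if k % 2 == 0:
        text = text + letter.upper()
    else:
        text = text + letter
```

Uppercase even positions in 'method'
`text` takes the values: "" → "M" → "Me" → "MeT" → "MeTh" → "MeThO" → "MeThOd"

Answer: "MeThOd"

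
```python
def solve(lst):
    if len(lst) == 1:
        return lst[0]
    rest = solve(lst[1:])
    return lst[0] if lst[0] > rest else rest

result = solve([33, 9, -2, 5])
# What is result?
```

Recursive max over [33, 9, -2, 5] = 33

Answer: 33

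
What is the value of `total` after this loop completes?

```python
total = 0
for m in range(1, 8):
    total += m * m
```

Sum of squares 1² to 7² = 140
`total` takes the values: 0 → 1 → 5 → 14 → 30 → 55 → 91 → 140

Answer: 140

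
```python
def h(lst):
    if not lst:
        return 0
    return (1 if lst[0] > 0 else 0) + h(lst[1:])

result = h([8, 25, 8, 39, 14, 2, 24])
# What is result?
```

Count of positive elements in [8, 25, 8, 39, 14, 2, 24] = 7

Answer: 7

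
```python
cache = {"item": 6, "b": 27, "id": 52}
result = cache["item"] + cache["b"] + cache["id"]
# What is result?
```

Trace:
`cache = {"item": 6, "b": 27, "id": 52}` → cache = {'item': 6, 'b': 27, 'id': 52}
`result = cache["item"] + cache["b"] + cache["id"]` → result = 85
So result = 85

Answer: 85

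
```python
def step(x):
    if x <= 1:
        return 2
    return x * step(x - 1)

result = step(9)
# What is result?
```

step(9) = 9 * 8 * 7 * 6 * 5 * 4 * 3 * 2 * 2 = 725760

Answer: 725760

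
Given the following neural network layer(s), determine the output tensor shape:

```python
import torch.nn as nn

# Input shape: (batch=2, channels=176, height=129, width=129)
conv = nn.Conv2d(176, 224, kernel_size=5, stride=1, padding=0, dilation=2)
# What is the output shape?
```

Input: (2, 176, 129, 129) -> Output: (2, 224, 121, 121)

Answer: (2, 224, 121, 121)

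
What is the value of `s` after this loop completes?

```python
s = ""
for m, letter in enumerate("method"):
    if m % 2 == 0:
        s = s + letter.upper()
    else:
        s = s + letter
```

Uppercase even positions in 'method'
`s` takes the values: "" → "M" → "Me" → "MeT" → "MeTh" → "MeThO" → "MeThOd"

Answer: "MeThOd"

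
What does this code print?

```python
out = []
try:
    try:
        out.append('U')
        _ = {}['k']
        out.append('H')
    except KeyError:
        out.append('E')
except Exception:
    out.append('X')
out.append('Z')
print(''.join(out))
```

Execution trace: 'U' (inner try body) → 'E' (inner except KeyError) → 'Z' (after the try/except). Output: UEZ

Answer: UEZ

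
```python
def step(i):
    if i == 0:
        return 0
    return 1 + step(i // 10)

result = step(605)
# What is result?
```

Count of digits of 605: 3

Answer: 3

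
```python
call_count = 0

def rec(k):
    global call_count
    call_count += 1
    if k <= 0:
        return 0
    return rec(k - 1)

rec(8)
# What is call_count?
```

Linear recursion stepping by 1: 9 calls from k=8 down to ≤0.

Answer: 9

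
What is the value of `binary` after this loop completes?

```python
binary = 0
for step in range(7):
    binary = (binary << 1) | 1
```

Build 7 consecutive 1-bits: 0b1111111
`binary` takes the values: 0 → 1 → 3 → 7 → 15 → 31 → 63 → 127

Answer: 127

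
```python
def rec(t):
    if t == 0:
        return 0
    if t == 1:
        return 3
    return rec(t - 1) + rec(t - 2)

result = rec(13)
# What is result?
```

Build up from base cases: rec(0)=0, rec(1)=3, rec(2)=3, rec(3)=6, rec(4)=9, rec(5)=15, rec(6)=24, ..., rec(13)=699

Answer: 699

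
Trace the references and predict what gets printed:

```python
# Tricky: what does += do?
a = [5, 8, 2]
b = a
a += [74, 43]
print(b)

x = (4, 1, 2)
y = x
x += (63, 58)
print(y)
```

Key concept: += behavior differs for mutable vs immutable.
Step by step:
`a = [5, 8, 2]` → a = [5, 8, 2]
`b = a` → b = [5, 8, 2] (same object as a)
`a += [74, 43]` → a = [5, 8, 2, 74, 43] (same object as b); b = [5, 8, 2, 74, 43] (same object as a)
`print(b)` → prints [5, 8, 2, 74, 43]
`x = (4, 1, 2)` → x = (4, 1, 2)
`y = x` → y = (4, 1, 2)
`x += (63, 58)` → x = (4, 1, 2, 63, 58)
`print(y)` → prints (4, 1, 2)

Answer:
[5, 8, 2, 74, 43]
(4, 1, 2)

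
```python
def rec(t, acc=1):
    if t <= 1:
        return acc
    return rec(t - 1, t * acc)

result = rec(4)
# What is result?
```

Accumulator trace (n, acc): (4, 1) -> (3, 4) -> (2, 12) -> (1, 24) -> return 24

Answer: 24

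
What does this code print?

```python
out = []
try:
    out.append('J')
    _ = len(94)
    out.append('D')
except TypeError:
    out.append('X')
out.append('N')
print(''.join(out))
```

Execution trace: 'J' (try body) → 'X' (except TypeError) → 'N' (after the try/except). Output: JXN

Answer: JXN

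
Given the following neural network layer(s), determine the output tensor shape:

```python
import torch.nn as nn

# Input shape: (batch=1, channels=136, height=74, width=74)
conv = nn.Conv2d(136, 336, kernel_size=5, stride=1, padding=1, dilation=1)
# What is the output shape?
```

Input: (1, 136, 74, 74) -> Output: (1, 336, 72, 72)

Answer: (1, 336, 72, 72)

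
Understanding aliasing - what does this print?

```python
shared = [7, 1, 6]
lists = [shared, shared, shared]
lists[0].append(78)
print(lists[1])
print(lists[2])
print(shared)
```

Key concept: list of same reference.
Step by step:
`shared = [7, 1, 6]` → shared = [7, 1, 6]
`lists = [shared, shared, shared]` → lists = [[7, 1, 6], [7, 1, 6], [7, 1, 6]]
`lists[0].append(78)` → shared = [7, 1, 6, 78]; lists = [[7, 1, 6, 78], [7, 1, 6, 78], [7, 1, 6, 78]]
`print(lists[1])` → prints [7, 1, 6, 78]
`print(lists[2])` → prints [7, 1, 6, 78]
`print(shared)` → prints [7, 1, 6, 78]

Answer:
[7, 1, 6, 78]
[7, 1, 6, 78]
[7, 1, 6, 78]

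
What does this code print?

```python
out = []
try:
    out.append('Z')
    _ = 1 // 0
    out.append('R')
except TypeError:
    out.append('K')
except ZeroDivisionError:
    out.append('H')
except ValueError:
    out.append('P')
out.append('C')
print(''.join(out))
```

Execution trace: 'Z' (try body) → 'H' (except ZeroDivisionError) → 'C' (after the try/except). Output: ZHC

Answer: ZHC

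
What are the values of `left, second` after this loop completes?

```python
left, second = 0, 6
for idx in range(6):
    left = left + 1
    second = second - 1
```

left goes 0→6, second goes 6→0
`left, second` takes the values: (0, 6) → (1, 6) → (1, 5) → (2, 5) → (2, 4) → (3, 4) → (3, 3) → (4, 3) → (4, 2) → (5, 2) → (5, 1) → (6, 1) → (6, 0)

Answer: 6, 0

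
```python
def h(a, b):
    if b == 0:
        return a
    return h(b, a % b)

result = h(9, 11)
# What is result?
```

h(9, 11) -> h(11, 9) -> h(9, 2) -> h(2, 1) -> h(1, 0) -> 1

Answer: 1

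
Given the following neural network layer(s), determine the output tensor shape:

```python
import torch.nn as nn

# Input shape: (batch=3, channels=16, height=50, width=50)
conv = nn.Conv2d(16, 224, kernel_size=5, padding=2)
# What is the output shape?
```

Input: (3, 16, 50, 50) -> Output: (3, 224, 50, 50)

Answer: (3, 224, 50, 50)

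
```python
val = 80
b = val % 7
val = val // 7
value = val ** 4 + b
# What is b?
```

Trace:
`val = 80` → val = 80
`b = val % 7` → b = 3
`val = val // 7` → val = 11
`value = val ** 4 + b` → value = 14644
So b = 3

Answer: 3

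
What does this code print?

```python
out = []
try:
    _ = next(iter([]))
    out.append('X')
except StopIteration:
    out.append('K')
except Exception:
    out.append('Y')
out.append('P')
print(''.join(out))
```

Execution trace: 'K' (except StopIteration) → 'P' (after the try/except). Output: KP

Answer: KP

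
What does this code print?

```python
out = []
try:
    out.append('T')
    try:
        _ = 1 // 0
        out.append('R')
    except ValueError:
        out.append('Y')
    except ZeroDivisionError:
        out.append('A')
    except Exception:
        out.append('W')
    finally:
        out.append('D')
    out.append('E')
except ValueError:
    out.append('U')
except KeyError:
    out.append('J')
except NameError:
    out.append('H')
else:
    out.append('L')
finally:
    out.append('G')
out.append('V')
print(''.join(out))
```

Execution trace: 'T' (try body) → 'A' (inner except ZeroDivisionError) → 'D' (inner finally) → 'E' (try body, no exception) → 'L' (else) → 'G' (finally) → 'V' (after the try/except). Output: TADELGV

Answer: TADELGV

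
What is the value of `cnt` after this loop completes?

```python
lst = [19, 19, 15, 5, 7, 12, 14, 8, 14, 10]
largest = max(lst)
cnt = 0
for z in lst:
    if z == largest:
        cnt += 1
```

Count of max value 19 in [19, 19, 15, 5, 7, 12, 14, 8, 14, 10]
`cnt` takes the values: 0 → 1 → 2

Answer: 2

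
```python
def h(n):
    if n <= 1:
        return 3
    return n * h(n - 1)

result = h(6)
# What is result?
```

h(6) = 6 * 5 * 4 * 3 * 2 * 3 = 2160

Answer: 2160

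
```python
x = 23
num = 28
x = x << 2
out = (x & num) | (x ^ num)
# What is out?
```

Trace:
`x = 23` → x = 23
`num = 28` → num = 28
`x = x << 2` → x = 92
`out = (x & num) | (x ^ num)` → out = 92
So out = 92

Answer: 92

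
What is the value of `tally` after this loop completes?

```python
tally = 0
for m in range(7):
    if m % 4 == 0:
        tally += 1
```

Count numbers divisible by 4 in range(7)
`tally` takes the values: 0 → 1 → 2

Answer: 2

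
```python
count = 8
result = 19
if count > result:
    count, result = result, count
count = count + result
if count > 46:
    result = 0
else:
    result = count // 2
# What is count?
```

Trace:
`count = 8` → count = 8
`result = 19` → result = 19
`if count > result: ...` → count > result is False → no variable changes
`count = count + result` → count = 27
`if count > 46: ...` → count > 46 is False, take else branch → result = 13
So count = 27

Answer: 27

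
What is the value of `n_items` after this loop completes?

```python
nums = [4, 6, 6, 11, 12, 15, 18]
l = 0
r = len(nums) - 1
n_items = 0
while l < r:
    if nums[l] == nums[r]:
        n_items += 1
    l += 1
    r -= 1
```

Count matching pairs from ends
`n_items` takes the values: 0

Answer: 0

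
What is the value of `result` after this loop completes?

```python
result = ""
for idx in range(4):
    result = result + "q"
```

Repeat 'q' 4 times
`result` takes the values: "" → "q" → "qq" → "qqq" → "qqqq"

Answer: "qqqq"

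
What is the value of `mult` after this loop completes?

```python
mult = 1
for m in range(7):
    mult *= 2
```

2^7 = 128
`mult` takes the values: 1 → 2 → 4 → 8 → 16 → 32 → 64 → 128

Answer: 128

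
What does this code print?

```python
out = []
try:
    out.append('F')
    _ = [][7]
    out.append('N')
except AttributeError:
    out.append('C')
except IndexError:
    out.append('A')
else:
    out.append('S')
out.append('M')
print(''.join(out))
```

Execution trace: 'F' (try body) → 'A' (except IndexError) → 'M' (after the try/except). Output: FAM

Answer: FAM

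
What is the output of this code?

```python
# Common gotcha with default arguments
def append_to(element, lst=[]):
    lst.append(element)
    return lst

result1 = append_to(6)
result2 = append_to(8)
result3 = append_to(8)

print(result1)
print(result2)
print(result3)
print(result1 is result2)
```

Key concept: mutable default argument gotcha.
Step by step:
`result1 = append_to(6)` → result1 = [6]
`result2 = append_to(8)` → result1 = [6, 8] (same object as result2); result2 = [6, 8] (same object as result1)
`result3 = append_to(8)` → result1 = [6, 8, 8] (same object as result2, result3); result2 = [6, 8, 8] (same object as result1, result3); result3 = [6, 8, 8] (same object as result1, result2)
`print(result1)` → prints [6, 8, 8]
`print(result2)` → prints [6, 8, 8]
`print(result3)` → prints [6, 8, 8]
`print(result1 is result2)` → prints True

Answer:
[6, 8, 8]
[6, 8, 8]
[6, 8, 8]
True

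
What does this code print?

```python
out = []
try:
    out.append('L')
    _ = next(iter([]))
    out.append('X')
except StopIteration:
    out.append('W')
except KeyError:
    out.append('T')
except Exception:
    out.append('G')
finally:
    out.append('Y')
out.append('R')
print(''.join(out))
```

Execution trace: 'L' (try body) → 'W' (except StopIteration) → 'Y' (finally) → 'R' (after the try/except). Output: LWYR

Answer: LWYR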